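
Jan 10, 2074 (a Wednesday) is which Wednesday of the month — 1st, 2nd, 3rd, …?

2nd

Day 10 falls in week ⌈10/7⌉ of the month.
Days 1–7 hold the 1st Wednesday, 8–14 the 2nd, 15–21 the 3rd, 22–28 the 4th, 29–31 the 5th.
10 is in the range for the 2nd.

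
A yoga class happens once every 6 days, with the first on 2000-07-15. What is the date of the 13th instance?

The 13th occurrence is 12 intervals after the first: 12 × 6 = 72 days after 2000-07-15.
July has 31 days — 16 days to the end of July leaves 56.
August has 31 days (25 left).
25 days into September → 2000-09-25.

2000-09-25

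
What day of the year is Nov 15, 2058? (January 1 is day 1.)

319

Days in months before Nov: 31 + 28 + 31 + 30 + 31 + 30 + 31 + 31 + 30 + 31 = 304.
Plus 15 days into Nov → day 319.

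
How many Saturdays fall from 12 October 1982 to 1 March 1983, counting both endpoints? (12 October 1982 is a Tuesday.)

12 October 1982 is a Tuesday; the first Saturday on or after it is 16 October 1982 (4 days later).
From 16 October 1982 to 1 March 1983: 15 + 30 + 31 + 31 + 28 + 1 = 136 days (rest of October, November, December, January, February, March).
136 ÷ 7 = 19 full weeks with remainder 3, so 19 more Saturdays after the first → 20.

20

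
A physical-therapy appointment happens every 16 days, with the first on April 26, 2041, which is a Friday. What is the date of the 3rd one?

The 3rd occurrence is 2 intervals after the first: 2 × 16 = 32 days after April 26, 2041.
April has 30 days — 4 days to the end of April leaves 28.
28 days into May → May 28, 2041.

May 28, 2041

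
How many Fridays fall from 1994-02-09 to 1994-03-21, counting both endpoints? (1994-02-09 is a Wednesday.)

1994-02-09 is a Wednesday; the first Friday on or after it is 1994-02-11 (2 days later).
From 1994-02-11 to 1994-03-21: 17 + 21 = 38 days (rest of February, March).
38 ÷ 7 = 5 full weeks with remainder 3, so 5 more Fridays after the first → 6.

6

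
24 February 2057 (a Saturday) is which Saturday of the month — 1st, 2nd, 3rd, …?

4th

Day 24 falls in week ⌈24/7⌉ of the month.
Days 1–7 hold the 1st Saturday, 8–14 the 2nd, 15–21 the 3rd, 22–28 the 4th, 29–31 the 5th.
24 is in the range for the 4th.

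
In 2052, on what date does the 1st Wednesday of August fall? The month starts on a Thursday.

August 7, 2052

August 2052 begins on a Thursday, so the first Wednesday is August 7 (6 days later).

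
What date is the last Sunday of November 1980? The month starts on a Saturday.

1980-11-30

November 1980 begins on a Saturday, so the first Sunday is November 2 (1 day later).
November 1980 has 30 days. Adding weeks: 2, 9, 16, 23, 30 — the last one ≤ 30 is the 30th.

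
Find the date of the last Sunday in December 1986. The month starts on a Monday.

December 1986 begins on a Monday, so the first Sunday is December 7 (6 days later).
December 1986 has 31 days. Adding weeks: 7, 14, 21, 28 — the last one ≤ 31 is the 28th.

28 December 1986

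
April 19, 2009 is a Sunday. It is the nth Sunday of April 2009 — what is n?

Day 19 falls in week ⌈19/7⌉ of the month.
Days 1–7 hold the 1st Sunday, 8–14 the 2nd, 15–21 the 3rd, 22–28 the 4th, 29–31 the 5th.
19 is in the range for the 3rd.

3rd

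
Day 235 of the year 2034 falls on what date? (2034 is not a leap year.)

Aug 23, 2034

Jan has 31 days (235 − 31 = 204 remain).
Feb has 28 days (204 − 28 = 176 remain).
Mar has 31 days (176 − 31 = 145 remain).
Apr has 30 days (145 − 30 = 115 remain).
May has 31 days (115 − 31 = 84 remain).
Jun has 30 days (84 − 30 = 54 remain).
Jul has 31 days (54 − 31 = 23 remain).
23 into Aug → Aug 23.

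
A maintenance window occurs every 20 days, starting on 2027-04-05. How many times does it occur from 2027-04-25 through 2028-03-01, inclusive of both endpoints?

Occurrences land 20·i days after 2027-04-05 for i = 0, 1, 2, …
2027-04-25 is 20 days after the start; 20 ÷ 20 = 1 remainder 0. First occurrence in the window: #2 on 2027-04-25 (1×20 = 20 days in).
2028-03-01 is 331 days after the start; 331 ÷ 20 = 16 remainder 11. Last occurrence in the window: #17 on 2028-02-19.
Occurrences #2 through #17: 16 in total.

16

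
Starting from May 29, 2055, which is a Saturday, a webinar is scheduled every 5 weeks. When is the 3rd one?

August 7, 2055

The 3rd occurrence is 2 intervals after the first: 2 × 35 = 70 days after May 29, 2055.
May has 31 days — 2 days to the end of May leaves 68.
June has 30 days (38 left).
July has 31 days (7 left).
7 days into August → August 7, 2055.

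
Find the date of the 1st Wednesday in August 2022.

2022-08-03

The first Wednesday of August 2022 is August 3.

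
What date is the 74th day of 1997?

March 15, 1997

January has 31 days (74 − 31 = 43 remain).
February has 28 days (43 − 28 = 15 remain).
15 into March → March 15.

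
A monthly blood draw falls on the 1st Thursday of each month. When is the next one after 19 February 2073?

2 March 2073

February 2073 starts on a Wednesday, so its 1st Thursday is 2 February 2073 (1 day in).
That is not after 19 February 2073, so look at March 2073.
March 2073 starts on a Wednesday, so its 1st Thursday is 2 March 2073 (1 day in).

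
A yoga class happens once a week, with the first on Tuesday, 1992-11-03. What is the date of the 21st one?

The 21st occurrence is 20 intervals after the first: 20 × 7 = 140 days after 1992-11-03.
November has 30 days — 27 days to the end of November leaves 113.
December has 31 days (82 left).
January has 31 days (51 left).
February has 28 days (23 left).
23 days into March → 1993-03-23.

1993-03-23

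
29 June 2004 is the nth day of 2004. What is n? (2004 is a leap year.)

Days in months before June: 31 + 29 + 31 + 30 + 31 = 152.
Plus 29 days into June → day 181.

181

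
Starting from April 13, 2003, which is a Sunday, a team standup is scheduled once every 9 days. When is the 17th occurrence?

The 17th occurrence is 16 intervals after the first: 16 × 9 = 144 days after April 13, 2003.
April has 30 days — 17 days to the end of April leaves 127.
May has 31 days (96 left).
June has 30 days (66 left).
July has 31 days (35 left).
August has 31 days (4 left).
4 days into September → September 4, 2003.

September 4, 2003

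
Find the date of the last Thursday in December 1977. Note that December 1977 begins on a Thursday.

29 December 1977

December 1977 begins on a Thursday, so the first Thursday is December 1.
December 1977 has 31 days. Adding weeks: 1, 8, 15, 22, 29 — the last one ≤ 31 is the 29th.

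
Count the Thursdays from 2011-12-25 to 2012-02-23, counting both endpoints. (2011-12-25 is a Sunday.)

2011-12-25 is a Sunday; the first Thursday on or after it is 2011-12-29 (4 days later).
From 2011-12-29 to 2012-02-23: 2 + 31 + 23 = 56 days (rest of December, January, February).
56 ÷ 7 = 8 full weeks with remainder 0, so 8 more Thursdays after the first → 9.

9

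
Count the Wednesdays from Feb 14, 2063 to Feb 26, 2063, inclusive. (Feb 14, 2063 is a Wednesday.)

2

Feb 14, 2063 is a Wednesday; the first Wednesday on or after it is Feb 14, 2063.
From Feb 14, 2063 to Feb 26, 2063 is 26 − 14 = 12 days.
12 ÷ 7 = 1 full weeks with remainder 5, so 1 more Wednesdays after the first → 2.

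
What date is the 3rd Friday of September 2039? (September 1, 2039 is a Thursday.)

September 2039 begins on a Thursday, so the first Friday is September 2 (1 day later).
The 3rd Friday is 2 weeks later: 2 + 14 = 16.

September 16, 2039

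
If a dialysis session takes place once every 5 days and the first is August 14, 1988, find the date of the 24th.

The 24th occurrence is 23 intervals after the first: 23 × 5 = 115 days after August 14, 1988.
August has 31 days — 17 days to the end of August leaves 98.
September has 30 days (68 left).
October has 31 days (37 left).
November has 30 days (7 left).
7 days into December → December 7, 1988.

December 7, 1988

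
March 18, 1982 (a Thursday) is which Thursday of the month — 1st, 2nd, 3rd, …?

Day 18 falls in week ⌈18/7⌉ of the month.
Days 1–7 hold the 1st Thursday, 8–14 the 2nd, 15–21 the 3rd, 22–28 the 4th, 29–31 the 5th.
18 is in the range for the 3rd.

3rd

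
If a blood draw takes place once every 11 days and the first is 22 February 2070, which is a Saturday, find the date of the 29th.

27 December 2070

The 29th occurrence is 28 intervals after the first: 28 × 11 = 308 days after 22 February 2070.
February has 28 days — 6 days to the end of February leaves 302.
March has 31 days (271 left).
April has 30 days (241 left).
May has 31 days (210 left).
June has 30 days (180 left).
July has 31 days (149 left).
August has 31 days (118 left).
September has 30 days (88 left).
October has 31 days (57 left).
November has 30 days (27 left).
27 days into December → 27 December 2070.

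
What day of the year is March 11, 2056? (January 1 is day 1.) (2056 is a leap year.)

Days in months before March: 31 + 29 = 60.
Plus 11 days into March → day 71.

71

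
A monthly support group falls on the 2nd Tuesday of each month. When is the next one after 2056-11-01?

November 2056 starts on a Wednesday; its first Tuesday is the 7th, so the 2nd Tuesday is the 14th — 2056-11-14.
2056-11-14 is after 2056-11-01, so that is the next one.

2056-11-14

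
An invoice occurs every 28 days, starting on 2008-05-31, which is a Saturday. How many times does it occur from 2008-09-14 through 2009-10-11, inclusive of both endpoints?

Occurrences land 28·i days after 2008-05-31 for i = 0, 1, 2, …
2008-09-14 is 106 days after the start; 106 ÷ 28 = 3 remainder 22; since the remainder is 22, round up to i = 4. First occurrence in the window: #5 on 2008-09-20 (4×28 = 112 days in).
2009-10-11 is 498 days after the start; 498 ÷ 28 = 17 remainder 22. Last occurrence in the window: #18 on 2009-09-19.
Occurrences #5 through #18: 14 in total.

14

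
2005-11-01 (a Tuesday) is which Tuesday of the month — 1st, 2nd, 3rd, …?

Day 1 falls in week ⌈1/7⌉ of the month.
Days 1–7 hold the 1st Tuesday, 8–14 the 2nd, 15–21 the 3rd, 22–28 the 4th, 29–31 the 5th.
1 is in the range for the 1st.

1st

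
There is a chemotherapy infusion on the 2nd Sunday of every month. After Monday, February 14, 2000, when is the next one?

March 12, 2000

February 2000 starts on a Tuesday; its first Sunday is the 6th, so the 2nd Sunday is the 13th — February 13, 2000.
That is not after February 14, 2000, so look at March 2000.
March 2000 starts on a Wednesday; its first Sunday is the 5th, so the 2nd Sunday is the 12th — March 12, 2000.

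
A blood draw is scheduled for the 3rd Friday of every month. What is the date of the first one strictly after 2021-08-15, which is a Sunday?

August 2021 starts on a Sunday; its first Friday is the 6th, so the 3rd Friday is the 20th — 2021-08-20.
2021-08-20 is after 2021-08-15, so that is the next one.

2021-08-20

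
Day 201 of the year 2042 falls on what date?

Jan has 31 days (201 − 31 = 170 remain).
Feb has 28 days (170 − 28 = 142 remain).
Mar has 31 days (142 − 31 = 111 remain).
Apr has 30 days (111 − 30 = 81 remain).
May has 31 days (81 − 31 = 50 remain).
Jun has 30 days (50 − 30 = 20 remain).
20 into Jul → Jul 20.

Jul 20, 2042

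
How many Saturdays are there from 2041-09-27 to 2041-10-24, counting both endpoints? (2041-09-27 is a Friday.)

4

2041-09-27 is a Friday; the first Saturday on or after it is 2041-09-28 (1 day later).
From 2041-09-28 to 2041-10-24: 2 + 24 = 26 days (rest of September, October).
26 ÷ 7 = 3 full weeks with remainder 5, so 3 more Saturdays after the first → 4.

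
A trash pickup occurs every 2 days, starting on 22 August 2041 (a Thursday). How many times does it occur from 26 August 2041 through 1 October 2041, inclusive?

Occurrences land 2·i days after 22 August 2041 for i = 0, 1, 2, …
26 August 2041 is 4 days after the start; 4 ÷ 2 = 2 remainder 0. First occurrence in the window: #3 on 26 August 2041 (2×2 = 4 days in).
1 October 2041 is 40 days after the start; 40 ÷ 2 = 20 remainder 0. Last occurrence in the window: #21 on 1 October 2041.
Occurrences #3 through #21: 19 in total.

19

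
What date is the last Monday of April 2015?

The first Monday of April 2015 is April 6.
April 2015 has 30 days. Adding weeks: 6, 13, 20, 27 — the last one ≤ 30 is the 27th.

April 27, 2015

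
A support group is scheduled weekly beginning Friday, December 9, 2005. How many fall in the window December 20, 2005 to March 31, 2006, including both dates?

Occurrences land 7·i days after December 9, 2005 for i = 0, 1, 2, …
December 20, 2005 is 11 days after the start; 11 ÷ 7 = 1 remainder 4; since the remainder is 4, round up to i = 2. First occurrence in the window: #3 on December 23, 2005 (2×7 = 14 days in).
March 31, 2006 is 112 days after the start; 112 ÷ 7 = 16 remainder 0. Last occurrence in the window: #17 on March 31, 2006.
Occurrences #3 through #17: 15 in total.

15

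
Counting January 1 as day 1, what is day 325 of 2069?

January has 31 days (325 − 31 = 294 remain).
February has 28 days (294 − 28 = 266 remain).
March has 31 days (266 − 31 = 235 remain).
April has 30 days (235 − 30 = 205 remain).
May has 31 days (205 − 31 = 174 remain).
June has 30 days (174 − 30 = 144 remain).
July has 31 days (144 − 31 = 113 remain).
August has 31 days (113 − 31 = 82 remain).
September has 30 days (82 − 30 = 52 remain).
October has 31 days (52 − 31 = 21 remain).
21 into November → November 21.

21 November 2069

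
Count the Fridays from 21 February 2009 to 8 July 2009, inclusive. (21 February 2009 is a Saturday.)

21 February 2009 is a Saturday; the first Friday on or after it is 27 February 2009 (6 days later).
From 27 February 2009 to 8 July 2009: 1 + 31 + 30 + 31 + 30 + 8 = 131 days (rest of February, March, April, May, June, July).
131 ÷ 7 = 18 full weeks with remainder 5, so 18 more Fridays after the first → 19.

19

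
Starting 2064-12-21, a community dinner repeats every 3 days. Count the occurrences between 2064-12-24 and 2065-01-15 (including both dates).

8

Occurrences land 3·i days after 2064-12-21 for i = 0, 1, 2, …
2064-12-24 is 3 days after the start; 3 ÷ 3 = 1 remainder 0. First occurrence in the window: #2 on 2064-12-24 (1×3 = 3 days in).
2065-01-15 is 25 days after the start; 25 ÷ 3 = 8 remainder 1. Last occurrence in the window: #9 on 2065-01-14.
Occurrences #2 through #9: 8 in total.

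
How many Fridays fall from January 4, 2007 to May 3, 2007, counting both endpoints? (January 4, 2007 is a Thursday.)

17

January 4, 2007 is a Thursday; the first Friday on or after it is January 5, 2007 (1 day later).
From January 5, 2007 to May 3, 2007: 26 + 28 + 31 + 30 + 3 = 118 days (rest of January, February, March, April, May).
118 ÷ 7 = 16 full weeks with remainder 6, so 16 more Fridays after the first → 17.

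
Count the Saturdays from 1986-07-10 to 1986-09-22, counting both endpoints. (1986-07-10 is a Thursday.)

11

1986-07-10 is a Thursday; the first Saturday on or after it is 1986-07-12 (2 days later).
From 1986-07-12 to 1986-09-22: 19 + 31 + 22 = 72 days (rest of July, August, September).
72 ÷ 7 = 10 full weeks with remainder 2, so 10 more Saturdays after the first → 11.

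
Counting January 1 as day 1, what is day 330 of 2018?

January has 31 days (330 − 31 = 299 remain).
February has 28 days (299 − 28 = 271 remain).
March has 31 days (271 − 31 = 240 remain).
April has 30 days (240 − 30 = 210 remain).
May has 31 days (210 − 31 = 179 remain).
June has 30 days (179 − 30 = 149 remain).
July has 31 days (149 − 31 = 118 remain).
August has 31 days (118 − 31 = 87 remain).
September has 30 days (87 − 30 = 57 remain).
October has 31 days (57 − 31 = 26 remain).
26 into November → November 26.

2018-11-26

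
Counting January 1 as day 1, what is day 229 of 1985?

January has 31 days (229 − 31 = 198 remain).
February has 28 days (198 − 28 = 170 remain).
March has 31 days (170 − 31 = 139 remain).
April has 30 days (139 − 30 = 109 remain).
May has 31 days (109 − 31 = 78 remain).
June has 30 days (78 − 30 = 48 remain).
July has 31 days (48 − 31 = 17 remain).
17 into August → August 17.

17 August 1985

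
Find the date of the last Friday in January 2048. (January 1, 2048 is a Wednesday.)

January 31, 2048

January 2048 begins on a Wednesday, so the first Friday is January 3 (2 days later).
January 2048 has 31 days. Adding weeks: 3, 10, 17, 24, 31 — the last one ≤ 31 is the 31st.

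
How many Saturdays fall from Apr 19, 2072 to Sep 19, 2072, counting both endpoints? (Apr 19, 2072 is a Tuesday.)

22

Apr 19, 2072 is a Tuesday; the first Saturday on or after it is Apr 23, 2072 (4 days later).
From Apr 23, 2072 to Sep 19, 2072: 7 + 31 + 30 + 31 + 31 + 19 = 149 days (rest of Apr, May, Jun, Jul, Aug, Sep).
149 ÷ 7 = 21 full weeks with remainder 2, so 21 more Saturdays after the first → 22.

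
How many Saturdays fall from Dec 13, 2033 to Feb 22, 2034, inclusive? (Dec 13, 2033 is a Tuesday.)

10

Dec 13, 2033 is a Tuesday; the first Saturday on or after it is Dec 17, 2033 (4 days later).
From Dec 17, 2033 to Feb 22, 2034: 14 + 31 + 22 = 67 days (rest of Dec, Jan, Feb).
67 ÷ 7 = 9 full weeks with remainder 4, so 9 more Saturdays after the first → 10.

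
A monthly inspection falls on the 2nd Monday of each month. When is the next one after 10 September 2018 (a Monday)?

September 2018 starts on a Saturday; its first Monday is the 3rd, so the 2nd Monday is the 10th — 10 September 2018.
That is not after 10 September 2018, so look at October 2018.
October 2018 starts on a Monday; its first Monday is the 1st, so the 2nd Monday is the 8th — 8 October 2018.

8 October 2018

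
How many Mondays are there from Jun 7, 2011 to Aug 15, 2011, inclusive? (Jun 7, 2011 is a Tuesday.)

10

Jun 7, 2011 is a Tuesday; the first Monday on or after it is Jun 13, 2011 (6 days later).
From Jun 13, 2011 to Aug 15, 2011: 17 + 31 + 15 = 63 days (rest of Jun, Jul, Aug).
63 ÷ 7 = 9 full weeks with remainder 0, so 9 more Mondays after the first → 10.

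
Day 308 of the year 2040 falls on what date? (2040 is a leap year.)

2040-11-03

January has 31 days (308 − 31 = 277 remain).
February has 29 days (277 − 29 = 248 remain).
March has 31 days (248 − 31 = 217 remain).
April has 30 days (217 − 30 = 187 remain).
May has 31 days (187 − 31 = 156 remain).
June has 30 days (156 − 30 = 126 remain).
July has 31 days (126 − 31 = 95 remain).
August has 31 days (95 − 31 = 64 remain).
September has 30 days (64 − 30 = 34 remain).
October has 31 days (34 − 31 = 3 remain).
3 into November → November 3.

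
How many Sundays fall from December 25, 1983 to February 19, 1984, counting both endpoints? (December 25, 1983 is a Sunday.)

9

December 25, 1983 is a Sunday; the first Sunday on or after it is December 25, 1983.
From December 25, 1983 to February 19, 1984: 6 + 31 + 19 = 56 days (rest of December, January, February).
56 ÷ 7 = 8 full weeks with remainder 0, so 8 more Sundays after the first → 9.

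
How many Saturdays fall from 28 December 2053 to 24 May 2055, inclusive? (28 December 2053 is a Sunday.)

28 December 2053 is a Sunday; the first Saturday on or after it is 3 January 2054 (6 days later).
From 3 January 2054 to 24 May 2055: 362 + 144 = 506 days (rest of 2054, to 24 May 2055 in 2055).
506 ÷ 7 = 72 full weeks with remainder 2, so 72 more Saturdays after the first → 73.

73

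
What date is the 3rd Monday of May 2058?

20 May 2058

The first Monday of May 2058 is May 6.
The 3rd Monday is 2 weeks later: 6 + 14 = 20.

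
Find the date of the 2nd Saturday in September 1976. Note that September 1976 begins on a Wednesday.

1976-09-11

September 1976 begins on a Wednesday, so the first Saturday is September 4 (3 days later).
The 2nd Saturday is 1 weeks later: 4 + 7 = 11.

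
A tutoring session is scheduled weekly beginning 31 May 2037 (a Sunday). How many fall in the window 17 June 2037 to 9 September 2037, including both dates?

12

Occurrences land 7·i days after 31 May 2037 for i = 0, 1, 2, …
17 June 2037 is 17 days after the start; 17 ÷ 7 = 2 remainder 3; since the remainder is 3, round up to i = 3. First occurrence in the window: #4 on 21 June 2037 (3×7 = 21 days in).
9 September 2037 is 101 days after the start; 101 ÷ 7 = 14 remainder 3. Last occurrence in the window: #15 on 6 September 2037.
Occurrences #4 through #15: 12 in total.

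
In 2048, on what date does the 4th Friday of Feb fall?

The first Friday of Feb 2048 is Feb 7.
The 4th Friday is 3 weeks later: 7 + 21 = 28.

Feb 28, 2048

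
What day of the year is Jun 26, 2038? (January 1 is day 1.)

177

Days in months before Jun: 31 + 28 + 31 + 30 + 31 = 151.
Plus 26 days into Jun → day 177.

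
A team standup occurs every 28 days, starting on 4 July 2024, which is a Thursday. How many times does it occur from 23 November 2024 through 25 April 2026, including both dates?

18

Occurrences land 28·i days after 4 July 2024 for i = 0, 1, 2, …
23 November 2024 is 142 days after the start; 142 ÷ 28 = 5 remainder 2; since the remainder is 2, round up to i = 6. First occurrence in the window: #7 on 19 December 2024 (6×28 = 168 days in).
25 April 2026 is 660 days after the start; 660 ÷ 28 = 23 remainder 16. Last occurrence in the window: #24 on 9 April 2026.
Occurrences #7 through #24: 18 in total.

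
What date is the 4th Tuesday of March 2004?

23 March 2004

The first Tuesday of March 2004 is March 2.
The 4th Tuesday is 3 weeks later: 2 + 21 = 23.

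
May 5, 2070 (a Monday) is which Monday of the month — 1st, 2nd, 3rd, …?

1st

Day 5 falls in week ⌈5/7⌉ of the month.
Days 1–7 hold the 1st Monday, 8–14 the 2nd, 15–21 the 3rd, 22–28 the 4th, 29–31 the 5th.
5 is in the range for the 1st.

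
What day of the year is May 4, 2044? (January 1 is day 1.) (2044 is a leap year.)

125

Days in months before May: 31 + 29 + 31 + 30 = 121.
Plus 4 days into May → day 125.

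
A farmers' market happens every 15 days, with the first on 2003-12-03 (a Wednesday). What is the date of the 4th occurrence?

The 4th occurrence is 3 intervals after the first: 3 × 15 = 45 days after 2003-12-03.
December has 31 days — 28 days to the end of December leaves 17.
17 days into January → 2004-01-17.

2004-01-17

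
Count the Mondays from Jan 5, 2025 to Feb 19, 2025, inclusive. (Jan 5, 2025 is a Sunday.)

7

Jan 5, 2025 is a Sunday; the first Monday on or after it is Jan 6, 2025 (1 day later).
From Jan 6, 2025 to Feb 19, 2025: 25 + 19 = 44 days (rest of Jan, Feb).
44 ÷ 7 = 6 full weeks with remainder 2, so 6 more Mondays after the first → 7.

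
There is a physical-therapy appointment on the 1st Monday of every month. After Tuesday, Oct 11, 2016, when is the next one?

Oct 2016 starts on a Saturday, so its 1st Monday is Oct 3, 2016 (2 days in).
That is not after Oct 11, 2016, so look at Nov 2016.
Nov 2016 starts on a Tuesday, so its 1st Monday is Nov 7, 2016 (6 days in).

Nov 7, 2016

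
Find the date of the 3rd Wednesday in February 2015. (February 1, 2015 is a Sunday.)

February 18, 2015

February 2015 begins on a Sunday, so the first Wednesday is February 4 (3 days later).
The 3rd Wednesday is 2 weeks later: 4 + 14 = 18.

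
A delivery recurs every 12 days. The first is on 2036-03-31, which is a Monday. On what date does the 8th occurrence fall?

The 8th occurrence is 7 intervals after the first: 7 × 12 = 84 days after 2036-03-31.
March has 31 days — 0 days to the end of March leaves 84.
April has 30 days (54 left).
May has 31 days (23 left).
23 days into June → 2036-06-23.

2036-06-23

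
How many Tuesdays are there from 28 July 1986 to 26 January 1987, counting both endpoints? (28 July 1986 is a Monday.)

28 July 1986 is a Monday; the first Tuesday on or after it is 29 July 1986 (1 day later).
From 29 July 1986 to 26 January 1987: 2 + 31 + 30 + 31 + 30 + 31 + 26 = 181 days (rest of July, August, September, October, November, December, January).
181 ÷ 7 = 25 full weeks with remainder 6, so 25 more Tuesdays after the first → 26.

26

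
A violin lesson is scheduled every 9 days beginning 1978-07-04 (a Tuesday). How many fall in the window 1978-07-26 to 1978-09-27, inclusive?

7

Occurrences land 9·i days after 1978-07-04 for i = 0, 1, 2, …
1978-07-26 is 22 days after the start; 22 ÷ 9 = 2 remainder 4; since the remainder is 4, round up to i = 3. First occurrence in the window: #4 on 1978-07-31 (3×9 = 27 days in).
1978-09-27 is 85 days after the start; 85 ÷ 9 = 9 remainder 4. Last occurrence in the window: #10 on 1978-09-23.
Occurrences #4 through #10: 7 in total.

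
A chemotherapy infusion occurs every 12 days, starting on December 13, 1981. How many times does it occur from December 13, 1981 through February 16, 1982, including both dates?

6

Occurrences land 12·i days after December 13, 1981 for i = 0, 1, 2, …
The window opens on the start date, so the first occurrence inside is #1 on December 13, 1981.
February 16, 1982 is 65 days after the start; 65 ÷ 12 = 5 remainder 5. Last occurrence in the window: #6 on February 11, 1982.
Occurrences #1 through #6: 6 in total.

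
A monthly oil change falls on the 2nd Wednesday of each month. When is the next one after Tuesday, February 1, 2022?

February 9, 2022

February 2022 starts on a Tuesday; its first Wednesday is the 2nd, so the 2nd Wednesday is the 9th — February 9, 2022.
February 9, 2022 is after February 1, 2022, so that is the next one.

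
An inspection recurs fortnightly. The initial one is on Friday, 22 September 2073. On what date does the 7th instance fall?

The 7th occurrence is 6 intervals after the first: 6 × 14 = 84 days after 22 September 2073.
September has 30 days — 8 days to the end of September leaves 76.
October has 31 days (45 left).
November has 30 days (15 left).
15 days into December → 15 December 2073.

15 December 2073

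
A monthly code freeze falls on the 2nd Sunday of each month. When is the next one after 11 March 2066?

14 March 2066

March 2066 starts on a Monday; its first Sunday is the 7th, so the 2nd Sunday is the 14th — 14 March 2066.
14 March 2066 is after 11 March 2066, so that is the next one.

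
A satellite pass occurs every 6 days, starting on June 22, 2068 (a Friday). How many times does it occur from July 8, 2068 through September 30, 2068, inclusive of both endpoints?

14

Occurrences land 6·i days after June 22, 2068 for i = 0, 1, 2, …
July 8, 2068 is 16 days after the start; 16 ÷ 6 = 2 remainder 4; since the remainder is 4, round up to i = 3. First occurrence in the window: #4 on July 10, 2068 (3×6 = 18 days in).
September 30, 2068 is 100 days after the start; 100 ÷ 6 = 16 remainder 4. Last occurrence in the window: #17 on September 26, 2068.
Occurrences #4 through #17: 14 in total.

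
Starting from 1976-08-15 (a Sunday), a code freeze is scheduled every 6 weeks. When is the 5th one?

1977-01-30

The 5th occurrence is 4 intervals after the first: 4 × 42 = 168 days after 1976-08-15.
August has 31 days — 16 days to the end of August leaves 152.
September has 30 days (122 left).
October has 31 days (91 left).
November has 30 days (61 left).
December has 31 days (30 left).
30 days into January → 1977-01-30.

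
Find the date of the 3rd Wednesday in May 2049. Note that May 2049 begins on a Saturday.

May 19, 2049

May 2049 begins on a Saturday, so the first Wednesday is May 5 (4 days later).
The 3rd Wednesday is 2 weeks later: 5 + 14 = 19.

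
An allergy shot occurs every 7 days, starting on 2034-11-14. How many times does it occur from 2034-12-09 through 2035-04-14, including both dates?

Occurrences land 7·i days after 2034-11-14 for i = 0, 1, 2, …
2034-12-09 is 25 days after the start; 25 ÷ 7 = 3 remainder 4; since the remainder is 4, round up to i = 4. First occurrence in the window: #5 on 2034-12-12 (4×7 = 28 days in).
2035-04-14 is 151 days after the start; 151 ÷ 7 = 21 remainder 4. Last occurrence in the window: #22 on 2035-04-10.
Occurrences #5 through #22: 18 in total.

18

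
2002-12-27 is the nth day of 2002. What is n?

Days in months before December: 31 + 28 + 31 + 30 + 31 + 30 + 31 + 31 + 30 + 31 + 30 = 334.
Plus 27 days into December → day 361.

361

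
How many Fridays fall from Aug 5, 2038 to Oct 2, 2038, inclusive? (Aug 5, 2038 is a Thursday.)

Aug 5, 2038 is a Thursday; the first Friday on or after it is Aug 6, 2038 (1 day later).
From Aug 6, 2038 to Oct 2, 2038: 25 + 30 + 2 = 57 days (rest of Aug, Sep, Oct).
57 ÷ 7 = 8 full weeks with remainder 1, so 8 more Fridays after the first → 9.

9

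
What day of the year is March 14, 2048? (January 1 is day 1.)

74

Days in months before March: 31 + 29 = 60.
Plus 14 days into March → day 74.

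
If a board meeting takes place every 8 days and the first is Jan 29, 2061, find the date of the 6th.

The 6th occurrence is 5 intervals after the first: 5 × 8 = 40 days after Jan 29, 2061.
Jan has 31 days — 2 days to the end of Jan leaves 38.
Feb has 28 days (10 left).
10 days into Mar → Mar 10, 2061.

Mar 10, 2061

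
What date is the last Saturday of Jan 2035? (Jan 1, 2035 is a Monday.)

Jan 2035 begins on a Monday, so the first Saturday is Jan 6 (5 days later).
Jan 2035 has 31 days. Adding weeks: 6, 13, 20, 27 — the last one ≤ 31 is the 27th.

Jan 27, 2035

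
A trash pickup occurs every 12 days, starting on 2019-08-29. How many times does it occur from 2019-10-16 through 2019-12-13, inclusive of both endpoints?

5

Occurrences land 12·i days after 2019-08-29 for i = 0, 1, 2, …
2019-10-16 is 48 days after the start; 48 ÷ 12 = 4 remainder 0. First occurrence in the window: #5 on 2019-10-16 (4×12 = 48 days in).
2019-12-13 is 106 days after the start; 106 ÷ 12 = 8 remainder 10. Last occurrence in the window: #9 on 2019-12-03.
Occurrences #5 through #9: 5 in total.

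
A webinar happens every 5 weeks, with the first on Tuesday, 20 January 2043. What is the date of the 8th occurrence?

22 September 2043

The 8th occurrence is 7 intervals after the first: 7 × 35 = 245 days after 20 January 2043.
January has 31 days — 11 days to the end of January leaves 234.
February has 28 days (206 left).
March has 31 days (175 left).
April has 30 days (145 left).
May has 31 days (114 left).
June has 30 days (84 left).
July has 31 days (53 left).
August has 31 days (22 left).
22 days into September → 22 September 2043.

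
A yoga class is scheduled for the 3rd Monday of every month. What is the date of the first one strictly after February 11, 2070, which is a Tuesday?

February 2070 starts on a Saturday; its first Monday is the 3rd, so the 3rd Monday is the 17th — February 17, 2070.
February 17, 2070 is after February 11, 2070, so that is the next one.

February 17, 2070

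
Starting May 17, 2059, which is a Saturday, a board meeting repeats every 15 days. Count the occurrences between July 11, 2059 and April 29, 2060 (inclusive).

20

Occurrences land 15·i days after May 17, 2059 for i = 0, 1, 2, …
July 11, 2059 is 55 days after the start; 55 ÷ 15 = 3 remainder 10; since the remainder is 10, round up to i = 4. First occurrence in the window: #5 on July 16, 2059 (4×15 = 60 days in).
April 29, 2060 is 348 days after the start; 348 ÷ 15 = 23 remainder 3. Last occurrence in the window: #24 on April 26, 2060.
Occurrences #5 through #24: 20 in total.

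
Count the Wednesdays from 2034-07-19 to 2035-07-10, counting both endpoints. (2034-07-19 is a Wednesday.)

2034-07-19 is a Wednesday; the first Wednesday on or after it is 2034-07-19.
From 2034-07-19 to 2035-07-10: 165 + 191 = 356 days (rest of 2034, to 2035-07-10 in 2035).
356 ÷ 7 = 50 full weeks with remainder 6, so 50 more Wednesdays after the first → 51.

51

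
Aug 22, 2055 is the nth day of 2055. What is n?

Days in months before Aug: 31 + 28 + 31 + 30 + 31 + 30 + 31 = 212.
Plus 22 days into Aug → day 234.

234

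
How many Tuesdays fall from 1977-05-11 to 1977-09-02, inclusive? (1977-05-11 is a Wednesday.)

1977-05-11 is a Wednesday; the first Tuesday on or after it is 1977-05-17 (6 days later).
From 1977-05-17 to 1977-09-02: 14 + 30 + 31 + 31 + 2 = 108 days (rest of May, June, July, August, September).
108 ÷ 7 = 15 full weeks with remainder 3, so 15 more Tuesdays after the first → 16.

16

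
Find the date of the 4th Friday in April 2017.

April 28, 2017

The first Friday of April 2017 is April 7.
The 4th Friday is 3 weeks later: 7 + 21 = 28.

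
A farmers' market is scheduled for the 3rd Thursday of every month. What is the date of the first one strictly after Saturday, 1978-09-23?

1978-10-19

September 1978 starts on a Friday; its first Thursday is the 7th, so the 3rd Thursday is the 21st — 1978-09-21.
That is not after 1978-09-23, so look at October 1978.
October 1978 starts on a Sunday; its first Thursday is the 5th, so the 3rd Thursday is the 19th — 1978-10-19.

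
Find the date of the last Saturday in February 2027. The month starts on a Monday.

February 2027 begins on a Monday, so the first Saturday is February 6 (5 days later).
February 2027 has 28 days. Adding weeks: 6, 13, 20, 27 — the last one ≤ 28 is the 27th.

27 February 2027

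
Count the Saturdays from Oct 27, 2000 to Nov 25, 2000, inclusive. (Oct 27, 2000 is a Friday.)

Oct 27, 2000 is a Friday; the first Saturday on or after it is Oct 28, 2000 (1 day later).
From Oct 28, 2000 to Nov 25, 2000: 3 + 25 = 28 days (rest of Oct, Nov).
28 ÷ 7 = 4 full weeks with remainder 0, so 4 more Saturdays after the first → 5.

5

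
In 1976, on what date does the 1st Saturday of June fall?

June 5, 1976

The first Saturday of June 1976 is June 5.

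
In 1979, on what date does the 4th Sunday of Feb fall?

Feb 25, 1979

Feb 1979 begins on a Thursday, so the first Sunday is Feb 4 (3 days later).
The 4th Sunday is 3 weeks later: 4 + 21 = 25.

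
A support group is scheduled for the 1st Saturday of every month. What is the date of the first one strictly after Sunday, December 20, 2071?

January 2, 2072

December 2071 starts on a Tuesday, so its 1st Saturday is December 5, 2071 (4 days in).
That is not after December 20, 2071, so look at January 2072.
January 2072 starts on a Friday, so its 1st Saturday is January 2, 2072 (1 day in).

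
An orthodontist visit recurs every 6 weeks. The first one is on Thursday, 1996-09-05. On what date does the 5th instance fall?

The 5th occurrence is 4 intervals after the first: 4 × 42 = 168 days after 1996-09-05.
September has 30 days — 25 days to the end of September leaves 143.
October has 31 days (112 left).
November has 30 days (82 left).
December has 31 days (51 left).
January has 31 days (20 left).
20 days into February → 1997-02-20.

1997-02-20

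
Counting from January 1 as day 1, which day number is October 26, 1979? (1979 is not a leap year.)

299

Days in months before October: 31 + 28 + 31 + 30 + 31 + 30 + 31 + 31 + 30 = 273.
Plus 26 days into October → day 299.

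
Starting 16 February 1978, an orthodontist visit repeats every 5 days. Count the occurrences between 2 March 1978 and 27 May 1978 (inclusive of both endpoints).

18

Occurrences land 5·i days after 16 February 1978 for i = 0, 1, 2, …
2 March 1978 is 14 days after the start; 14 ÷ 5 = 2 remainder 4; since the remainder is 4, round up to i = 3. First occurrence in the window: #4 on 3 March 1978 (3×5 = 15 days in).
27 May 1978 is 100 days after the start; 100 ÷ 5 = 20 remainder 0. Last occurrence in the window: #21 on 27 May 1978.
Occurrences #4 through #21: 18 in total.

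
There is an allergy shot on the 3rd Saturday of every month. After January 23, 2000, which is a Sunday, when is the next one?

February 19, 2000

January 2000 starts on a Saturday; its first Saturday is the 1st, so the 3rd Saturday is the 15th — January 15, 2000.
That is not after January 23, 2000, so look at February 2000.
February 2000 starts on a Tuesday; its first Saturday is the 5th, so the 3rd Saturday is the 19th — February 19, 2000.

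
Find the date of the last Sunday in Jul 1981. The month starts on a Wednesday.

Jul 1981 begins on a Wednesday, so the first Sunday is Jul 5 (4 days later).
Jul 1981 has 31 days. Adding weeks: 5, 12, 19, 26 — the last one ≤ 31 is the 26th.

Jul 26, 1981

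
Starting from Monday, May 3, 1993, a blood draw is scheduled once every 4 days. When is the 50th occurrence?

November 15, 1993

The 50th occurrence is 49 intervals after the first: 49 × 4 = 196 days after May 3, 1993.
May has 31 days — 28 days to the end of May leaves 168.
June has 30 days (138 left).
July has 31 days (107 left).
August has 31 days (76 left).
September has 30 days (46 left).
October has 31 days (15 left).
15 days into November → November 15, 1993.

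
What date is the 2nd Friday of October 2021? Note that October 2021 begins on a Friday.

8 October 2021

October 2021 begins on a Friday, so the first Friday is October 1.
The 2nd Friday is 1 weeks later: 1 + 7 = 8.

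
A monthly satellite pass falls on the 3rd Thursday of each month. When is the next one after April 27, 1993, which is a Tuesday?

April 1993 starts on a Thursday; its first Thursday is the 1st, so the 3rd Thursday is the 15th — April 15, 1993.
That is not after April 27, 1993, so look at May 1993.
May 1993 starts on a Saturday; its first Thursday is the 6th, so the 3rd Thursday is the 20th — May 20, 1993.

May 20, 1993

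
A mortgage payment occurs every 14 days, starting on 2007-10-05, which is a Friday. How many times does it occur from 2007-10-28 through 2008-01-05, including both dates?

5

Occurrences land 14·i days after 2007-10-05 for i = 0, 1, 2, …
2007-10-28 is 23 days after the start; 23 ÷ 14 = 1 remainder 9; since the remainder is 9, round up to i = 2. First occurrence in the window: #3 on 2007-11-02 (2×14 = 28 days in).
2008-01-05 is 92 days after the start; 92 ÷ 14 = 6 remainder 8. Last occurrence in the window: #7 on 2007-12-28.
Occurrences #3 through #7: 5 in total.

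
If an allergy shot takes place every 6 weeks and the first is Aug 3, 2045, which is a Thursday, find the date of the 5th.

Jan 18, 2046

The 5th occurrence is 4 intervals after the first: 4 × 42 = 168 days after Aug 3, 2045.
Aug has 31 days — 28 days to the end of Aug leaves 140.
Sep has 30 days (110 left).
Oct has 31 days (79 left).
Nov has 30 days (49 left).
Dec has 31 days (18 left).
18 days into Jan → Jan 18, 2046.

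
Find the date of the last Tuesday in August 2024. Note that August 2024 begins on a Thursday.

August 2024 begins on a Thursday, so the first Tuesday is August 6 (5 days later).
August 2024 has 31 days. Adding weeks: 6, 13, 20, 27 — the last one ≤ 31 is the 27th.

2024-08-27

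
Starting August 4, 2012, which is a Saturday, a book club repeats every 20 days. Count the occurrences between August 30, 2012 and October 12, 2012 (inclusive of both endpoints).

2

Occurrences land 20·i days after August 4, 2012 for i = 0, 1, 2, …
August 30, 2012 is 26 days after the start; 26 ÷ 20 = 1 remainder 6; since the remainder is 6, round up to i = 2. First occurrence in the window: #3 on September 13, 2012 (2×20 = 40 days in).
October 12, 2012 is 69 days after the start; 69 ÷ 20 = 3 remainder 9. Last occurrence in the window: #4 on October 3, 2012.
Occurrences #3 through #4: 2 in total.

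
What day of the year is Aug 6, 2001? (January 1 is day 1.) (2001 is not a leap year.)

Days in months before Aug: 31 + 28 + 31 + 30 + 31 + 30 + 31 = 212.
Plus 6 days into Aug → day 218.

218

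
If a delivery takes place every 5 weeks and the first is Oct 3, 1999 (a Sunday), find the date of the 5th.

The 5th occurrence is 4 intervals after the first: 4 × 35 = 140 days after Oct 3, 1999.
Oct has 31 days — 28 days to the end of Oct leaves 112.
Nov has 30 days (82 left).
Dec has 31 days (51 left).
Jan has 31 days (20 left).
20 days into Feb → Feb 20, 2000.

Feb 20, 2000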